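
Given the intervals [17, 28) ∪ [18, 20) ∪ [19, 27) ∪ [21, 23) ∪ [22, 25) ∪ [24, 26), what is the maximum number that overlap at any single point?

Sweep endpoints in order; track running count of active intervals.
Peak of 4 reached at 22.

4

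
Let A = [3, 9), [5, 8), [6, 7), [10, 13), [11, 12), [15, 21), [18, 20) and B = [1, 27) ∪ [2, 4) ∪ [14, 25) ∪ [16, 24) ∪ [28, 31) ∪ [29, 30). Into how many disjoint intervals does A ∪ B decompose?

2

Merge the first list: [3, 9), [10, 13), [15, 21).
Merge the second list: [1, 27), [28, 31).
A ∪ B = [1, 27), [28, 31).
That is 2 disjoint pieces.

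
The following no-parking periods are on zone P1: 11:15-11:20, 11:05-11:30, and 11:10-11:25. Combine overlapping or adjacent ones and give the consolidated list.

Sort by start: 11:05–11:30, 11:10–11:25, 11:15–11:20.
11:10–11:25 overlaps/touches 11:05–11:30 → extend to 11:05–11:30.
11:15–11:20 overlaps/touches 11:05–11:30 → extend to 11:05–11:30.

11:05–11:30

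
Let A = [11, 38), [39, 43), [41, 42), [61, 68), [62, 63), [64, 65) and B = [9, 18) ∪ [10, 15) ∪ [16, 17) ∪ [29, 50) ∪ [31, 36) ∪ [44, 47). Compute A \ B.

First set merges to [11, 38), [39, 43), [61, 68).
Second set merges to [9, 18), [29, 50).
[11, 38) minus B → [18, 29).
[39, 43): fully covered by B → removed.
[61, 68): no B overlap → unchanged.

[18, 29) ∪ [61, 68)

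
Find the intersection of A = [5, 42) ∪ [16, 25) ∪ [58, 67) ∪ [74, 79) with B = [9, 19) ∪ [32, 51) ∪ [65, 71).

[9, 19) ∪ [32, 42) ∪ [65, 67)

Merge the first list: [5, 42), [58, 67), [74, 79).
[5, 42) ∩ B → [9, 19), [32, 42).
[58, 67) ∩ B → [65, 67).
[74, 79) meets no B interval.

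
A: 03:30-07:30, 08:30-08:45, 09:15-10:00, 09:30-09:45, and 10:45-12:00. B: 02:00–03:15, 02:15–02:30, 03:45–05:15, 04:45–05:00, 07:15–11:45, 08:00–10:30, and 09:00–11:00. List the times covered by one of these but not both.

02:00–03:15, 03:30–03:45, 05:15–07:15, 07:30–08:30, 08:45–09:15, 10:00–10:45, 11:45–12:00

A, merged: 03:30–07:30, 08:30–08:45, 09:15–10:00, 10:45–12:00.
B, merged: 02:00–03:15, 03:45–05:15, 07:15–11:45.
A but not B: 03:30–03:45, 05:15–07:15, 11:45–12:00.
B but not A: 02:00–03:15, 07:30–08:30, 08:45–09:15, 10:00–10:45.
Combining gives A △ B.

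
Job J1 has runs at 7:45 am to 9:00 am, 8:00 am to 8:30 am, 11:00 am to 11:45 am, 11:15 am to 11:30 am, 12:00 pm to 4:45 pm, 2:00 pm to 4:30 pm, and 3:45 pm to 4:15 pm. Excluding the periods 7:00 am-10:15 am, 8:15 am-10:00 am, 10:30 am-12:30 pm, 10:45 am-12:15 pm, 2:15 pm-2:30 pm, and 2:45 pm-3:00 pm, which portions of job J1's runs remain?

First set merges to 7:45 am-9:00 am, 11:00 am-11:45 am, 12:00 pm-4:45 pm.
Second set merges to 7:00 am-10:15 am, 10:30 am-12:30 pm, 2:15 pm-2:30 pm, 2:45 pm-3:00 pm.
7:45 am-9:00 am: entirely removed.
11:00 am-11:45 am: entirely removed.
12:00 pm-4:45 pm \ B = 12:30 pm-2:15 pm, 2:30 pm-2:45 pm, 3:00 pm-4:45 pm.

12:30 pm-2:15 pm, 2:30 pm-2:45 pm, 3:00 pm-4:45 pm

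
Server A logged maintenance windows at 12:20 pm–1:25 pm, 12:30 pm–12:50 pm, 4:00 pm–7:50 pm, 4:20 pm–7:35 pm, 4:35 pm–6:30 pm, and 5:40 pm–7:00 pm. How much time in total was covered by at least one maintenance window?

Merged: 12:20 pm-1:25 pm, 4:00 pm-7:50 pm.
Lengths: 1 h 5 min + 3 h 50 min = 4 h 55 min.

4 h 55 min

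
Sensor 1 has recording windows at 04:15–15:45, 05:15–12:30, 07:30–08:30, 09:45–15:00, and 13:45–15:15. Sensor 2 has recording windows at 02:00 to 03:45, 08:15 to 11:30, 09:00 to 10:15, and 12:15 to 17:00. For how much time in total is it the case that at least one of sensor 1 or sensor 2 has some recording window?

14 h 30 min

Merge the first list: 04:15-15:45.
Merge the second list: 02:00-03:45, 08:15-11:30, 12:15-17:00.
A ∪ B = 02:00-03:45, 04:15-17:00.
Total: 1 h 45 min + 12 h 45 min = 14 h 30 min.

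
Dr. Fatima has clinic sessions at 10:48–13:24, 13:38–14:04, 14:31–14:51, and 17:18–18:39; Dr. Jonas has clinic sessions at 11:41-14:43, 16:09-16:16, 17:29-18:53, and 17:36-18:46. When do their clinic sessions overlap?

11:41-13:24, 13:38-14:04, 14:31-14:43, 17:29-18:39

Merge the second list: 11:41-14:43, 16:09-16:16, 17:29-18:53.
10:48-13:24 overlaps B on 11:41-13:24.
13:38-14:04 overlaps B on 13:38-14:04.
14:31-14:51 overlaps B on 14:31-14:43.
17:18-18:39 overlaps B on 17:29-18:39.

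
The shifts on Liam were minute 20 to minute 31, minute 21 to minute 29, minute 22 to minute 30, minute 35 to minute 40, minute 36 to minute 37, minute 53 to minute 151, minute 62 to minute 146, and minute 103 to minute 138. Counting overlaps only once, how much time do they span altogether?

114 minutes

Merged: minute 20 to minute 31, minute 35 to minute 40, minute 53 to minute 151.
Lengths: 11 minutes + 5 minutes + 98 minutes = 114 minutes.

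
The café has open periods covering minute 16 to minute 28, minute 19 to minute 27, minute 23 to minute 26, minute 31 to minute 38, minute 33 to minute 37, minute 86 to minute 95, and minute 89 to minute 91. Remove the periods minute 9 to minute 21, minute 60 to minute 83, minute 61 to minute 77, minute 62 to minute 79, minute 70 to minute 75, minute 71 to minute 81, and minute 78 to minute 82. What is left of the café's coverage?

First set merges to minute 16 to minute 28, minute 31 to minute 38, minute 86 to minute 95.
Second set merges to minute 9 to minute 21, minute 60 to minute 83.
minute 16 to minute 28 \ B = minute 21 to minute 28.
minute 31 to minute 38: nothing removed.
minute 86 to minute 95: nothing removed.

minute 21 to minute 28, minute 31 to minute 38, minute 86 to minute 95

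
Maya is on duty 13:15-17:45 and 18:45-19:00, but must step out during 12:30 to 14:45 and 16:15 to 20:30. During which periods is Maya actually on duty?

14:45-16:15

13:15-17:45 minus B → 14:45-16:15.
18:45-19:00: fully covered by B → removed.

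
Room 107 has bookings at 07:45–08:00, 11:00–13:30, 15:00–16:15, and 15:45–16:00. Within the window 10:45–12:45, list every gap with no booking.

The merged coverage is 07:45–08:00, 11:00–13:30, 15:00–16:15.
Uncovered inside 10:45–12:45: 10:45–11:00.

10:45–11:00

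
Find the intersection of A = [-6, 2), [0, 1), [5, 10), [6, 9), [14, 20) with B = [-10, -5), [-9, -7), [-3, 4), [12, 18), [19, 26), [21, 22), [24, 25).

[-6, -5) ∪ [-3, 2) ∪ [14, 18) ∪ [19, 20)

Merge the first list: [-6, 2), [5, 10), [14, 20).
Merge the second list: [-10, -5), [-3, 4), [12, 18), [19, 26).
[-6, 2) overlaps B on [-6, -5), [-3, 2).
[5, 10) falls entirely outside B.
[14, 20) overlaps B on [14, 18), [19, 20).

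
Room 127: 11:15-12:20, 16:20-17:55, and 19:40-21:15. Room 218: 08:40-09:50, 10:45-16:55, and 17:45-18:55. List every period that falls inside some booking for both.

11:15–12:20 ∩ B → 11:15–12:20.
16:20–17:55 ∩ B → 16:20–16:55, 17:45–17:55.
19:40–21:15 meets no B interval.

11:15–12:20, 16:20–16:55, 17:45–17:55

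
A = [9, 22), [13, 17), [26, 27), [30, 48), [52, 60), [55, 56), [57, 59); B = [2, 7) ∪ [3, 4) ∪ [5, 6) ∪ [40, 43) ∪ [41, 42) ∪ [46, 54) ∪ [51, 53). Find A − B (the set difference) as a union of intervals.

Merge the first list: [9, 22), [26, 27), [30, 48), [52, 60).
Merge the second list: [2, 7), [40, 43), [46, 54).
[9, 22): no B overlap → unchanged.
[26, 27): no B overlap → unchanged.
[30, 48) minus B → [30, 40), [43, 46).
[52, 60) minus B → [54, 60).

[9, 22) ∪ [26, 27) ∪ [30, 40) ∪ [43, 46) ∪ [54, 60)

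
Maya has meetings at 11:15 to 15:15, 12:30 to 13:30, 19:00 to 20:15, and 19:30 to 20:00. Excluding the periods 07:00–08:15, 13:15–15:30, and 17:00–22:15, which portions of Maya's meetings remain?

A, merged: 11:15–15:15, 19:00–20:15.
11:15–15:15 \ B = 11:15–13:15.
19:00–20:15: entirely removed.

11:15–13:15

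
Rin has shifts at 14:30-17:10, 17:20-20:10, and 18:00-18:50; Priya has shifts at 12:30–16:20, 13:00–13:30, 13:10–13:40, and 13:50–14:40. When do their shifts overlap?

14:30-16:20

First set merges to 14:30-17:10, 17:20-20:10.
Second set merges to 12:30-16:20.
14:30-17:10 ∩ B → 14:30-16:20.
17:20-20:10 meets no B interval.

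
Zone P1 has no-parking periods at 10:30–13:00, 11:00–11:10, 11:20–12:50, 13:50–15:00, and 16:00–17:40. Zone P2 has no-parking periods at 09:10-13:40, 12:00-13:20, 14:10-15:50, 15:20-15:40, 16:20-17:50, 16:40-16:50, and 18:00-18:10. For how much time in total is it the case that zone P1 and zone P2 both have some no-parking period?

4 h 40 min

A, merged: 10:30–13:00, 13:50–15:00, 16:00–17:40.
B, merged: 09:10–13:40, 14:10–15:50, 16:20–17:50, 18:00–18:10.
A ∩ B = 10:30–13:00, 14:10–15:00, 16:20–17:40.
Total: 2 h 30 min + 50 min + 1 h 20 min = 4 h 40 min.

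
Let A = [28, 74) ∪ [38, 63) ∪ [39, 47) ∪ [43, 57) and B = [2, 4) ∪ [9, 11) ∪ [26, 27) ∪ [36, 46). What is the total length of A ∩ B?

10

A, merged: [28, 74).
A ∩ B = [36, 46).
Total: 10.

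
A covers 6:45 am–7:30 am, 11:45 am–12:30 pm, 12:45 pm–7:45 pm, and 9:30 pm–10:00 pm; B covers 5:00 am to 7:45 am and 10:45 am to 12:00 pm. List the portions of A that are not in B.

12:00 pm–12:30 pm, 12:45 pm–7:45 pm, 9:30 pm–10:00 pm

6:45 am–7:30 am: entirely removed.
11:45 am–12:30 pm \ B = 12:00 pm–12:30 pm.
12:45 pm–7:45 pm: nothing removed.
9:30 pm–10:00 pm: nothing removed.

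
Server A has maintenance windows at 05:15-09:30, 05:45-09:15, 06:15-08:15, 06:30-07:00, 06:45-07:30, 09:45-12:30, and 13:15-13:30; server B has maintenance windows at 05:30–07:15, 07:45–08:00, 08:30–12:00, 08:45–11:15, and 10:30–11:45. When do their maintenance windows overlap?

A, merged: 05:15–09:30, 09:45–12:30, 13:15–13:30.
B, merged: 05:30–07:15, 07:45–08:00, 08:30–12:00.
05:15–09:30 meets the second set on 05:30–07:15, 07:45–08:00, 08:30–09:30.
09:45–12:30 meets the second set on 09:45–12:00.
13:15–13:30: no overlap with the second set.

05:30–07:15, 07:45–08:00, 08:30–09:30, 09:45–12:00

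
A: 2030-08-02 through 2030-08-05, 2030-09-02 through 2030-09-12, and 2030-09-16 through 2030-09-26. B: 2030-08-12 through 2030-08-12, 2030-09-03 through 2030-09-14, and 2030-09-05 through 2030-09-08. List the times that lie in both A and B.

2030-09-03 through 2030-09-12

Second set merges to 2030-08-12 through 2030-08-12, 2030-09-03 through 2030-09-14.
2030-08-02 through 2030-08-05 falls entirely outside B.
2030-09-02 through 2030-09-12 overlaps B on 2030-09-03 through 2030-09-12.
2030-09-16 through 2030-09-26 falls entirely outside B.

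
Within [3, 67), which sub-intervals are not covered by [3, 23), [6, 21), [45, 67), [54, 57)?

Covered (merged): [3, 23), [45, 67).
Uncovered inside [3, 67): [23, 45).

[23, 45)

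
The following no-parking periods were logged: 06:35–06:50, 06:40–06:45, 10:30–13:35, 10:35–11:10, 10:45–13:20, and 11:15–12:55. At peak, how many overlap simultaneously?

At 10:45, 3 of the intervals are simultaneously active.
No point has more.

3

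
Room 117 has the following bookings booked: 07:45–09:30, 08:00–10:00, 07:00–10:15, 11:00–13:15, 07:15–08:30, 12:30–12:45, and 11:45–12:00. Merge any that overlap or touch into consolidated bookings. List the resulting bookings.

07:00-10:15, 11:00-13:15

Sort by start: 07:00-10:15, 07:15-08:30, 07:45-09:30, 08:00-10:00, 11:00-13:15, 11:45-12:00, 12:30-12:45.
07:15-08:30 overlaps/touches 07:00-10:15 → extend to 07:00-10:15.
07:45-09:30 overlaps/touches 07:00-10:15 → extend to 07:00-10:15.
08:00-10:00 overlaps/touches 07:00-10:15 → extend to 07:00-10:15.
11:00-13:15 is disjoint → start new block.
11:45-12:00 overlaps/touches 11:00-13:15 → extend to 11:00-13:15.
12:30-12:45 overlaps/touches 11:00-13:15 → extend to 11:00-13:15.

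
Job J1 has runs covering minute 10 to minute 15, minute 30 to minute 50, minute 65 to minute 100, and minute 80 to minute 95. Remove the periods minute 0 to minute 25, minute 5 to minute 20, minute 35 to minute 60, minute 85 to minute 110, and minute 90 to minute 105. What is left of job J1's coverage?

First set merges to minute 10 to minute 15, minute 30 to minute 50, minute 65 to minute 100.
Second set merges to minute 0 to minute 25, minute 35 to minute 60, minute 85 to minute 110.
minute 10 to minute 15: entirely removed.
minute 30 to minute 50 \ B = minute 30 to minute 35.
minute 65 to minute 100 \ B = minute 65 to minute 85.

minute 30 to minute 35, minute 65 to minute 85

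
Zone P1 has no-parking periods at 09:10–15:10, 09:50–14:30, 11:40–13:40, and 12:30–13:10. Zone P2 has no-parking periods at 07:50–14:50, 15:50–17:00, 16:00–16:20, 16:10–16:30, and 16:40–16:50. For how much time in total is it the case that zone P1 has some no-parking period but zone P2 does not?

Merge the first list: 09:10–15:10.
Merge the second list: 07:50–14:50, 15:50–17:00.
A \ B = 14:50–15:10.
Total: 20 min.

20 min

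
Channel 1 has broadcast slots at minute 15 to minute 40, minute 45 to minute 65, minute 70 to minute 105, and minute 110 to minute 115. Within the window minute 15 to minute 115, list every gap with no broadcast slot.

minute 40 to minute 45, minute 65 to minute 70, minute 105 to minute 110

The merged coverage is minute 15 to minute 40, minute 45 to minute 65, minute 70 to minute 105, minute 110 to minute 115.
Gaps within minute 15 to minute 115: minute 40 to minute 45, minute 65 to minute 70, minute 105 to minute 110.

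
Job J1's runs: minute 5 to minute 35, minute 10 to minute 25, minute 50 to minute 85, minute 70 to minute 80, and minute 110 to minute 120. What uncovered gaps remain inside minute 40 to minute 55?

The merged coverage is minute 5 to minute 35, minute 50 to minute 85, minute 110 to minute 120.
Complement within minute 40 to minute 55: minute 40 to minute 50.

minute 40 to minute 50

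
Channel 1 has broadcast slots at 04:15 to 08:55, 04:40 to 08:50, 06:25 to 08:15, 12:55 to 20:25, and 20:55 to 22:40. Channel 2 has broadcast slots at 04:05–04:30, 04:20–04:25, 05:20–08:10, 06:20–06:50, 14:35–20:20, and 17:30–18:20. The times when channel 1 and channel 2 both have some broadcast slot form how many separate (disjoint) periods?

Merge the first list: 04:15–08:55, 12:55–20:25, 20:55–22:40.
Merge the second list: 04:05–04:30, 05:20–08:10, 14:35–20:20.
A ∩ B = 04:15–04:30, 05:20–08:10, 14:35–20:20.
That is 3 disjoint pieces.

3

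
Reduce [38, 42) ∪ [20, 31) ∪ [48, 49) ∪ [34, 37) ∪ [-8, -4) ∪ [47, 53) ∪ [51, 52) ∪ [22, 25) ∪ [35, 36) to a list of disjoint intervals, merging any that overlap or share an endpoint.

Sort by start: [-8, -4), [20, 31), [22, 25), [34, 37), [35, 36), [38, 42), [47, 53), [48, 49), [51, 52).
[20, 31) is disjoint → start new block.
[22, 25) overlaps/touches [20, 31) → extend to [20, 31).
[34, 37) is disjoint → start new block.
[35, 36) overlaps/touches [34, 37) → extend to [34, 37).
[38, 42) is disjoint → start new block.
[47, 53) is disjoint → start new block.
[48, 49) overlaps/touches [47, 53) → extend to [47, 53).
[51, 52) overlaps/touches [47, 53) → extend to [47, 53).

[-8, -4) ∪ [20, 31) ∪ [34, 37) ∪ [38, 42) ∪ [47, 53)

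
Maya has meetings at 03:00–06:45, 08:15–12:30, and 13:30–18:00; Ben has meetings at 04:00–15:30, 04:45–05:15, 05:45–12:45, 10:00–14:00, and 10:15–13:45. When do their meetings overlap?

04:00–06:45, 08:15–12:30, 13:30–15:30

B, merged: 04:00–15:30.
03:00–06:45 overlaps B on 04:00–06:45.
08:15–12:30 overlaps B on 08:15–12:30.
13:30–18:00 overlaps B on 13:30–15:30.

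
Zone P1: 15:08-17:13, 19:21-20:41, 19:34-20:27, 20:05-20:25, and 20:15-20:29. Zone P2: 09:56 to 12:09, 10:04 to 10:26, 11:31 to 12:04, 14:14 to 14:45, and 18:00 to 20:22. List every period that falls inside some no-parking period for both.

Merge the first list: 15:08–17:13, 19:21–20:41.
Merge the second list: 09:56–12:09, 14:14–14:45, 18:00–20:22.
15:08–17:13 meets no B interval.
19:21–20:41 ∩ B → 19:21–20:22.

19:21–20:22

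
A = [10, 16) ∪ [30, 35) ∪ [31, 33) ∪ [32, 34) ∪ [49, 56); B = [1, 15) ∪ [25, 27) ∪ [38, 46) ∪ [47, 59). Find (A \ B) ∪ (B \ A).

First set merges to [10, 16), [30, 35), [49, 56).
A but not B: [15, 16), [30, 35).
B but not A: [1, 10), [25, 27), [38, 46), [47, 49), [56, 59).
Combining gives A △ B.

[1, 10) ∪ [15, 16) ∪ [25, 27) ∪ [30, 35) ∪ [38, 46) ∪ [47, 49) ∪ [56, 59)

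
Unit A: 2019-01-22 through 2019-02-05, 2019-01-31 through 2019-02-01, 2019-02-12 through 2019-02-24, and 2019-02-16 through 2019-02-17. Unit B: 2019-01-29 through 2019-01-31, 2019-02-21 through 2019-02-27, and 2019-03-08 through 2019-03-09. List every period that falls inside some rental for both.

A, merged: 2019-01-22 through 2019-02-05, 2019-02-12 through 2019-02-24.
2019-01-22 through 2019-02-05 overlaps B on 2019-01-29 through 2019-01-31.
2019-02-12 through 2019-02-24 overlaps B on 2019-02-21 through 2019-02-24.

2019-01-29 through 2019-01-31, 2019-02-21 through 2019-02-24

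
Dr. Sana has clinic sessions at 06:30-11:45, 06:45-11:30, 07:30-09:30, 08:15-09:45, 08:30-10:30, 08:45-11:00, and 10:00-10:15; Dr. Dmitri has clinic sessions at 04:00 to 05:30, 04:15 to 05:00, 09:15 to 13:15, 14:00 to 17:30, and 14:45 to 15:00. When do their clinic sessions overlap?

A, merged: 06:30–11:45.
B, merged: 04:00–05:30, 09:15–13:15, 14:00–17:30.
06:30–11:45 overlaps B on 09:15–11:45.

09:15–11:45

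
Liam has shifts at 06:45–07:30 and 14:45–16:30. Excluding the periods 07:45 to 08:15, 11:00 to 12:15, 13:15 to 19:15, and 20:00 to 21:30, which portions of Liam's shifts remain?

06:45–07:30: no B overlap → unchanged.
14:45–16:30: fully covered by B → removed.

06:45–07:30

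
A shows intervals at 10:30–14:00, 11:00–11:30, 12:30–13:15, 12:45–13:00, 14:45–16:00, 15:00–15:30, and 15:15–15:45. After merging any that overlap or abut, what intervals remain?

11:00–11:30 overlaps/touches 10:30–14:00 → extend to 10:30–14:00.
12:30–13:15 overlaps/touches 10:30–14:00 → extend to 10:30–14:00.
12:45–13:00 overlaps/touches 10:30–14:00 → extend to 10:30–14:00.
14:45–16:00 is disjoint → start new block.
15:00–15:30 overlaps/touches 14:45–16:00 → extend to 14:45–16:00.
15:15–15:45 overlaps/touches 14:45–16:00 → extend to 14:45–16:00.

10:30–14:00, 14:45–16:00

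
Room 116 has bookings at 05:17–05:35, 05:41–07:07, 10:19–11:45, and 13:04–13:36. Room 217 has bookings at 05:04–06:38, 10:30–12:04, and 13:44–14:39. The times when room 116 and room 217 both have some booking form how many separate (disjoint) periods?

A ∩ B = 05:17–05:35, 05:41–06:38, 10:30–11:45.
That is 3 disjoint pieces.

3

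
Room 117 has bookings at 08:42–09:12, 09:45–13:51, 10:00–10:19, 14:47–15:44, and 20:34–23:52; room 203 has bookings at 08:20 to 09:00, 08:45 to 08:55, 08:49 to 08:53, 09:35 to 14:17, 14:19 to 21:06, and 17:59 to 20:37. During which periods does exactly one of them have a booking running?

First set merges to 08:42–09:12, 09:45–13:51, 14:47–15:44, 20:34–23:52.
Second set merges to 08:20–09:00, 09:35–14:17, 14:19–21:06.
Only in the first: 09:00–09:12, 21:06–23:52.
Only in the second: 08:20–08:42, 09:35–09:45, 13:51–14:17, 14:19–14:47, 15:44–20:34.
Together these are the periods covered by exactly one.

08:20–08:42, 09:00–09:12, 09:35–09:45, 13:51–14:17, 14:19–14:47, 15:44–20:34, 21:06–23:52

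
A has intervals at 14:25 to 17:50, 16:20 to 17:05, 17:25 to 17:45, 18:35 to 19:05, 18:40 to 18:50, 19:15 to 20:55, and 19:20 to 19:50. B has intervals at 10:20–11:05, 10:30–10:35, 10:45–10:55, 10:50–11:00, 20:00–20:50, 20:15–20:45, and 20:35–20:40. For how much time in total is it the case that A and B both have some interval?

50 min

Merge the first list: 14:25–17:50, 18:35–19:05, 19:15–20:55.
Merge the second list: 10:20–11:05, 20:00–20:50.
A ∩ B = 20:00–20:50.
Total: 50 min.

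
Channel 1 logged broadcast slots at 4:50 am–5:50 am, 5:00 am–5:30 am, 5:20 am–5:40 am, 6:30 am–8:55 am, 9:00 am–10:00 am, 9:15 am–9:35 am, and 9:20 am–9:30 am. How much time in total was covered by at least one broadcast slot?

4 h 25 min

Merged: 4:50 am–5:50 am, 6:30 am–8:55 am, 9:00 am–10:00 am.
Lengths: 1 h + 2 h 25 min + 1 h = 4 h 25 min.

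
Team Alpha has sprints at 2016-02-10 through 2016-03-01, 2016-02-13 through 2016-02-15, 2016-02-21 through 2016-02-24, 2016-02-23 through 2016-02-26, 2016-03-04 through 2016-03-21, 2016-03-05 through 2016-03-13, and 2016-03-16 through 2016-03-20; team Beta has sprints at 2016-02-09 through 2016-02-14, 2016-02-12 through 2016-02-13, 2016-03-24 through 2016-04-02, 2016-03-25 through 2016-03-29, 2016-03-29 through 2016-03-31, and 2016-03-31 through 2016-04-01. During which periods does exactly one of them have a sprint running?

A, merged: 2016-02-10 through 2016-03-01, 2016-03-04 through 2016-03-21.
B, merged: 2016-02-09 through 2016-02-14, 2016-03-24 through 2016-04-02.
A but not B: 2016-02-15 through 2016-03-01, 2016-03-04 through 2016-03-21.
B but not A: 2016-02-09 through 2016-02-09, 2016-03-24 through 2016-04-02.
Combining gives A △ B.

2016-02-09 through 2016-02-09, 2016-02-15 through 2016-03-01, 2016-03-04 through 2016-03-21, 2016-03-24 through 2016-04-02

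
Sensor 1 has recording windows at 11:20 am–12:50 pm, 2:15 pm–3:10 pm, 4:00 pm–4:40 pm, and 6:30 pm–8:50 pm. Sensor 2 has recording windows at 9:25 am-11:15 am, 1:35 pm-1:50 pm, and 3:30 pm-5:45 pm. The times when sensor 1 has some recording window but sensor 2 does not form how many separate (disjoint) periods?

3

A \ B = 11:20 am–12:50 pm, 2:15 pm–3:10 pm, 6:30 pm–8:50 pm.
That is 3 disjoint pieces.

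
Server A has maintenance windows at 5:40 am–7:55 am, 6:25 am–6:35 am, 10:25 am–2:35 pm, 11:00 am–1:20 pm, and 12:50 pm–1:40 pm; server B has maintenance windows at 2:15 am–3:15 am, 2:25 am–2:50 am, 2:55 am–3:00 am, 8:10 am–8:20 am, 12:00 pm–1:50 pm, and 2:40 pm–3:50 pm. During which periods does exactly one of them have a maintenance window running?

Merge the first list: 5:40 am-7:55 am, 10:25 am-2:35 pm.
Merge the second list: 2:15 am-3:15 am, 8:10 am-8:20 am, 12:00 pm-1:50 pm, 2:40 pm-3:50 pm.
A but not B: 5:40 am-7:55 am, 10:25 am-12:00 pm, 1:50 pm-2:35 pm.
B but not A: 2:15 am-3:15 am, 8:10 am-8:20 am, 2:40 pm-3:50 pm.
Combining gives A △ B.

2:15 am-3:15 am, 5:40 am-7:55 am, 8:10 am-8:20 am, 10:25 am-12:00 pm, 1:50 pm-2:35 pm, 2:40 pm-3:50 pm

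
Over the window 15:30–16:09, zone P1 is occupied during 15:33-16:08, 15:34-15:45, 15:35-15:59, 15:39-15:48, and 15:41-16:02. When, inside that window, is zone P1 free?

15:30–15:33, 16:08–16:09

The merged coverage is 15:33–16:08.
Complement within 15:30–16:09: 15:30–15:33, 16:08–16:09.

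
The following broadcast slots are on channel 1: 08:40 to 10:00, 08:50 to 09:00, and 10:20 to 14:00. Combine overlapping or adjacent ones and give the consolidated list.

08:50-09:00 overlaps/touches 08:40-10:00 → extend to 08:40-10:00.
10:20-14:00 is disjoint → start new block.

08:40-10:00, 10:20-14:00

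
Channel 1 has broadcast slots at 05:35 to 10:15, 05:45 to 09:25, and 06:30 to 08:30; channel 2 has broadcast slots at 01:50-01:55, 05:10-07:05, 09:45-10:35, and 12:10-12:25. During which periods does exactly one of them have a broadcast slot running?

A, merged: 05:35–10:15.
Only in the first: 07:05–09:45.
Only in the second: 01:50–01:55, 05:10–05:35, 10:15–10:35, 12:10–12:25.
Together these are the periods covered by exactly one.

01:50–01:55, 05:10–05:35, 07:05–09:45, 10:15–10:35, 12:10–12:25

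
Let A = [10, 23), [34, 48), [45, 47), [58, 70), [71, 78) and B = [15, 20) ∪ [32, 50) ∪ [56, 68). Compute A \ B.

A, merged: [10, 23), [34, 48), [58, 70), [71, 78).
[10, 23) \ B = [10, 15), [20, 23).
[34, 48): entirely removed.
[58, 70) \ B = [68, 70).
[71, 78): nothing removed.

[10, 15) ∪ [20, 23) ∪ [68, 70) ∪ [71, 78)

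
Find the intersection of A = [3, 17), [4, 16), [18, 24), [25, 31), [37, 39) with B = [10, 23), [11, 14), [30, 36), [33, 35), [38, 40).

[10, 17) ∪ [18, 23) ∪ [30, 31) ∪ [38, 39)

First set merges to [3, 17), [18, 24), [25, 31), [37, 39).
Second set merges to [10, 23), [30, 36), [38, 40).
[3, 17) meets the second set on [10, 17).
[18, 24) meets the second set on [18, 23).
[25, 31) meets the second set on [30, 31).
[37, 39) meets the second set on [38, 39).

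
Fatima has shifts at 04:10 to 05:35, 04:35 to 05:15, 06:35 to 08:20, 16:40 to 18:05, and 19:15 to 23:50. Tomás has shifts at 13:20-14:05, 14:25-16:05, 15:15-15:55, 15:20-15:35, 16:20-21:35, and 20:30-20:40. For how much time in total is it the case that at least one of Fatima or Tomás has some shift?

A, merged: 04:10–05:35, 06:35–08:20, 16:40–18:05, 19:15–23:50.
B, merged: 13:20–14:05, 14:25–16:05, 16:20–21:35.
A ∪ B = 04:10–05:35, 06:35–08:20, 13:20–14:05, 14:25–16:05, 16:20–23:50.
Total: 1 h 25 min + 1 h 45 min + 45 min + 1 h 40 min + 7 h 30 min = 13 h 5 min.

13 h 5 min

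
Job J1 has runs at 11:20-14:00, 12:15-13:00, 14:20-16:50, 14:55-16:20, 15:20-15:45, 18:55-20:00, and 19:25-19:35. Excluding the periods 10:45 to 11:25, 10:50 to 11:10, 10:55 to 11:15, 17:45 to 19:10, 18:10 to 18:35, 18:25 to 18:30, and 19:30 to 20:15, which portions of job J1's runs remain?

11:25-14:00, 14:20-16:50, 19:10-19:30

Merge the first list: 11:20-14:00, 14:20-16:50, 18:55-20:00.
Merge the second list: 10:45-11:25, 17:45-19:10, 19:30-20:15.
11:20-14:00 \ B = 11:25-14:00.
14:20-16:50: nothing removed.
18:55-20:00 \ B = 19:10-19:30.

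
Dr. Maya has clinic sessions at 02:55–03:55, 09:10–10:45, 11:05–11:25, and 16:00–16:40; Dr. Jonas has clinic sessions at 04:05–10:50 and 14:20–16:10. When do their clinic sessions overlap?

09:10-10:45, 16:00-16:10

02:55-03:55 falls entirely outside B.
09:10-10:45 overlaps B on 09:10-10:45.
11:05-11:25 falls entirely outside B.
16:00-16:40 overlaps B on 16:00-16:10.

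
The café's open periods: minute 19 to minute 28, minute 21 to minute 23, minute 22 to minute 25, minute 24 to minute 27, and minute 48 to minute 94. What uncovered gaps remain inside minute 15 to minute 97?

minute 15 to minute 19, minute 28 to minute 48, minute 94 to minute 97

Covered (merged): minute 19 to minute 28, minute 48 to minute 94.
Gaps within minute 15 to minute 97: minute 15 to minute 19, minute 28 to minute 48, minute 94 to minute 97.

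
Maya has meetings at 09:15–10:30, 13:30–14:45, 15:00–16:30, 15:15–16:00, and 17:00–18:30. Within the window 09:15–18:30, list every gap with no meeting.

Covered (merged): 09:15–10:30, 13:30–14:45, 15:00–16:30, 17:00–18:30.
Complement within 09:15–18:30: 10:30–13:30, 14:45–15:00, 16:30–17:00.

10:30–13:30, 14:45–15:00, 16:30–17:00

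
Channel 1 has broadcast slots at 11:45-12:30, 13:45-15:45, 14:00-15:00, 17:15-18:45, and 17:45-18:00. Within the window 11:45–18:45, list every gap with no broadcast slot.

12:30-13:45, 15:45-17:15

After merging, the occupied span is 11:45-12:30, 13:45-15:45, 17:15-18:45.
Gaps within 11:45-18:45: 12:30-13:45, 15:45-17:15.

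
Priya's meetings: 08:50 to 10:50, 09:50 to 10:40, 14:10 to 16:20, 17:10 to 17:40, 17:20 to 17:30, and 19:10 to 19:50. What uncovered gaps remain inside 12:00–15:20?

12:00-14:10

The merged coverage is 08:50-10:50, 14:10-16:20, 17:10-17:40, 19:10-19:50.
Complement within 12:00-15:20: 12:00-14:10.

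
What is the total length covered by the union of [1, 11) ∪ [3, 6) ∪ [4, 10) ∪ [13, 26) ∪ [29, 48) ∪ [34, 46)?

42

Merged: [1, 11), [13, 26), [29, 48).
Lengths: 10 + 13 + 19 = 42.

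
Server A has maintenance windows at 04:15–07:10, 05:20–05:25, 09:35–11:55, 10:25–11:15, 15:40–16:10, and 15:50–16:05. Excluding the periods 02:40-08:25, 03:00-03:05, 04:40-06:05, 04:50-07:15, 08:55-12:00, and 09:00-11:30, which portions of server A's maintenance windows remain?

15:40–16:10

First set merges to 04:15–07:10, 09:35–11:55, 15:40–16:10.
Second set merges to 02:40–08:25, 08:55–12:00.
04:15–07:10: fully covered by B → removed.
09:35–11:55: fully covered by B → removed.
15:40–16:10: no B overlap → unchanged.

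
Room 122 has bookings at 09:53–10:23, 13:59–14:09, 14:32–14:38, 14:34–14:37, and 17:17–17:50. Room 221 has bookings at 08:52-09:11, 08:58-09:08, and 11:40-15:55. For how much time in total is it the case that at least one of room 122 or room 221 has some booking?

5 h 37 min

First set merges to 09:53-10:23, 13:59-14:09, 14:32-14:38, 17:17-17:50.
Second set merges to 08:52-09:11, 11:40-15:55.
A ∪ B = 08:52-09:11, 09:53-10:23, 11:40-15:55, 17:17-17:50.
Total: 19 min + 30 min + 4 h 15 min + 33 min = 5 h 37 min.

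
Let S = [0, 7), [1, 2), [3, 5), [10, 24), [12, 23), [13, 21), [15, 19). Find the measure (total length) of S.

Merged: [0, 7), [10, 24).
Lengths: 7 + 14 = 21.

21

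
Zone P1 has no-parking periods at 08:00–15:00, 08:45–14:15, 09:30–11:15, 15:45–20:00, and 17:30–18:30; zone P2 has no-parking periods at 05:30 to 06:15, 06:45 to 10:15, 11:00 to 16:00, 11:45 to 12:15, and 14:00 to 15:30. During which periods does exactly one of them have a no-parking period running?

First set merges to 08:00–15:00, 15:45–20:00.
Second set merges to 05:30–06:15, 06:45–10:15, 11:00–16:00.
A but not B: 10:15–11:00, 16:00–20:00.
B but not A: 05:30–06:15, 06:45–08:00, 15:00–15:45.
Combining gives A △ B.

05:30–06:15, 06:45–08:00, 10:15–11:00, 15:00–15:45, 16:00–20:00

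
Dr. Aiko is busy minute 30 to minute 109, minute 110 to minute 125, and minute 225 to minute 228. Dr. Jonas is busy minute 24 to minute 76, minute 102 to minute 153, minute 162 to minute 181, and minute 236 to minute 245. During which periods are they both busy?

minute 30 to minute 109 meets the second set on minute 30 to minute 76, minute 102 to minute 109.
minute 110 to minute 125 meets the second set on minute 110 to minute 125.
minute 225 to minute 228: no overlap with the second set.

minute 30 to minute 76, minute 102 to minute 109, minute 110 to minute 125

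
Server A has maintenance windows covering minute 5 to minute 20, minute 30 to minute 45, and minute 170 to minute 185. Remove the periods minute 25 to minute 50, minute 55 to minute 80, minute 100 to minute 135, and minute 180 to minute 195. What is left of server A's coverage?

minute 5 to minute 20, minute 170 to minute 180

minute 5 to minute 20 is untouched.
minute 30 to minute 45 lies entirely inside B → drops out.
minute 170 to minute 185 with B removed leaves minute 170 to minute 180.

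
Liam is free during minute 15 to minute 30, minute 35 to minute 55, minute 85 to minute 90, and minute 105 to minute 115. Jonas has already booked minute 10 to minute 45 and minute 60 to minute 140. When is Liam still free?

minute 15 to minute 30: entirely removed.
minute 35 to minute 55 \ B = minute 45 to minute 55.
minute 85 to minute 90: entirely removed.
minute 105 to minute 115: entirely removed.

minute 45 to minute 55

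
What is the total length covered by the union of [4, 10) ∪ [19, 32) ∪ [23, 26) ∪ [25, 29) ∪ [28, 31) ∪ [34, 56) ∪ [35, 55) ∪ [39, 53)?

41

Merged: [4, 10), [19, 32), [34, 56).
Lengths: 6 + 13 + 22 = 41.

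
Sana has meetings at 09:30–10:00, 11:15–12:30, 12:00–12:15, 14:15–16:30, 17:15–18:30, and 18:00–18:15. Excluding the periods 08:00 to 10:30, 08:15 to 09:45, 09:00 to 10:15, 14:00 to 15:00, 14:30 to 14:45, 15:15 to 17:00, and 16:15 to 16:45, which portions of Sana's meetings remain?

A, merged: 09:30–10:00, 11:15–12:30, 14:15–16:30, 17:15–18:30.
B, merged: 08:00–10:30, 14:00–15:00, 15:15–17:00.
09:30–10:00: entirely removed.
11:15–12:30: nothing removed.
14:15–16:30 \ B = 15:00–15:15.
17:15–18:30: nothing removed.

11:15–12:30, 15:00–15:15, 17:15–18:30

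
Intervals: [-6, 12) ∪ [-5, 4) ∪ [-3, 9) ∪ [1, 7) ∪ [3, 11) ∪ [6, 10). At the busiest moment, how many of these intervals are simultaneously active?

At 3, 5 of the intervals are simultaneously active.
No point has more.

5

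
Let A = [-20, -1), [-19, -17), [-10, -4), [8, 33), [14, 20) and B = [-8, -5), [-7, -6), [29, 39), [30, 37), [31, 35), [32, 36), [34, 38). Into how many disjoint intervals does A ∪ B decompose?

First set merges to [-20, -1), [8, 33).
Second set merges to [-8, -5), [29, 39).
A ∪ B = [-20, -1), [8, 39).
That is 2 disjoint pieces.

2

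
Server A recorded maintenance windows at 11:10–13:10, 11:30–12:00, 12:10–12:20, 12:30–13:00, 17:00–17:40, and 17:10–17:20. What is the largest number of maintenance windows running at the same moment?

At 11:30, 2 of the intervals are simultaneously active.
No point has more.

2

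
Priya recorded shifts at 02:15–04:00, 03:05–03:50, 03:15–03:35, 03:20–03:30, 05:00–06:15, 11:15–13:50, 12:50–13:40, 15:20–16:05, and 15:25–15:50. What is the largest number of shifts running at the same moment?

Sweep endpoints in order; track running count of active intervals.
Peak of 4 reached at 03:20.

4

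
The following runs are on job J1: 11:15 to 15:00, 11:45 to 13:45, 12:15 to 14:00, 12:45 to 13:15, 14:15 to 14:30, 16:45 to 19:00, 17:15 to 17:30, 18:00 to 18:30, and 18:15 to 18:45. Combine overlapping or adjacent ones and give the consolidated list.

11:45–13:45 overlaps/touches 11:15–15:00 → extend to 11:15–15:00.
12:15–14:00 overlaps/touches 11:15–15:00 → extend to 11:15–15:00.
12:45–13:15 overlaps/touches 11:15–15:00 → extend to 11:15–15:00.
14:15–14:30 overlaps/touches 11:15–15:00 → extend to 11:15–15:00.
16:45–19:00 is disjoint → start new block.
17:15–17:30 overlaps/touches 16:45–19:00 → extend to 16:45–19:00.
18:00–18:30 overlaps/touches 16:45–19:00 → extend to 16:45–19:00.
18:15–18:45 overlaps/touches 16:45–19:00 → extend to 16:45–19:00.

11:15–15:00, 16:45–19:00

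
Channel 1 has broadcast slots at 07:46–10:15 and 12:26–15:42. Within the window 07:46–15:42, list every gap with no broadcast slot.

The merged coverage is 07:46–10:15, 12:26–15:42.
Uncovered inside 07:46–15:42: 10:15–12:26.

10:15–12:26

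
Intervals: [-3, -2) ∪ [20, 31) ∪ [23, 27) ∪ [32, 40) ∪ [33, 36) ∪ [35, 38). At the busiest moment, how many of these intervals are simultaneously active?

3

Walk the sorted start/end points keeping a running depth.
The depth first hits 3 at 35.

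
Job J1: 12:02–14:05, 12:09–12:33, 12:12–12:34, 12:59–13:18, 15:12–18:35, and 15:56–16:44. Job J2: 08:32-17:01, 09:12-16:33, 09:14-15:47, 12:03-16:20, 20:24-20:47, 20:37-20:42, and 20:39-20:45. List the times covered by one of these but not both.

08:32–12:02, 14:05–15:12, 17:01–18:35, 20:24–20:47

First set merges to 12:02–14:05, 15:12–18:35.
Second set merges to 08:32–17:01, 20:24–20:47.
A \ B = 17:01–18:35.
B \ A = 08:32–12:02, 14:05–15:12, 20:24–20:47.
Union of the two gives the symmetric difference.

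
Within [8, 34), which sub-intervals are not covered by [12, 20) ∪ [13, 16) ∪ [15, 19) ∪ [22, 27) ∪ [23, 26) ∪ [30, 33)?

[8, 12) ∪ [20, 22) ∪ [27, 30) ∪ [33, 34)

After merging, the occupied span is [12, 20), [22, 27), [30, 33).
Gaps within [8, 34): [8, 12), [20, 22), [27, 30), [33, 34).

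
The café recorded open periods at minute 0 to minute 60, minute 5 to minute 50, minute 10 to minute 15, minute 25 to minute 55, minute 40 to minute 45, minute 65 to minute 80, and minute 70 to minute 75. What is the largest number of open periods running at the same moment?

4

At minute 40, 4 of the intervals are simultaneously active.
No point has more.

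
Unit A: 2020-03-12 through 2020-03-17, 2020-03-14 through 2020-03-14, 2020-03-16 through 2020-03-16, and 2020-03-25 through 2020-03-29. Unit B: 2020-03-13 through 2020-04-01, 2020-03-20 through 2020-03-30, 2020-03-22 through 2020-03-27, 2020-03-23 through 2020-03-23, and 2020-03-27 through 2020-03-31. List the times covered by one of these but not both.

Merge the first list: 2020-03-12 through 2020-03-17, 2020-03-25 through 2020-03-29.
Merge the second list: 2020-03-13 through 2020-04-01.
A \ B = 2020-03-12 through 2020-03-12.
B \ A = 2020-03-18 through 2020-03-24, 2020-03-30 through 2020-04-01.
Union of the two gives the symmetric difference.

2020-03-12 through 2020-03-12, 2020-03-18 through 2020-03-24, 2020-03-30 through 2020-04-01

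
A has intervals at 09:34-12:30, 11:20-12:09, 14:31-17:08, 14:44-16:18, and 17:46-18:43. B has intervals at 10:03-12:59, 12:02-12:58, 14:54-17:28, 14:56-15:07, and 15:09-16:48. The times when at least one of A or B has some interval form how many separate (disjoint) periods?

Merge the first list: 09:34–12:30, 14:31–17:08, 17:46–18:43.
Merge the second list: 10:03–12:59, 14:54–17:28.
A ∪ B = 09:34–12:59, 14:31–17:28, 17:46–18:43.
That is 3 disjoint pieces.

3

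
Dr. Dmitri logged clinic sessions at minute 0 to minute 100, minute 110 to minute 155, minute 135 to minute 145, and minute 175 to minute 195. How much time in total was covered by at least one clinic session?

Merged: minute 0 to minute 100, minute 110 to minute 155, minute 175 to minute 195.
Lengths: 100 minutes + 45 minutes + 20 minutes = 165 minutes.

165 minutes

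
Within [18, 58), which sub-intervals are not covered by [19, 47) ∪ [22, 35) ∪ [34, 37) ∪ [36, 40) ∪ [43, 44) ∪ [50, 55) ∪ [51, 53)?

Covered (merged): [19, 47), [50, 55).
Uncovered inside [18, 58): [18, 19), [47, 50), [55, 58).

[18, 19) ∪ [47, 50) ∪ [55, 58)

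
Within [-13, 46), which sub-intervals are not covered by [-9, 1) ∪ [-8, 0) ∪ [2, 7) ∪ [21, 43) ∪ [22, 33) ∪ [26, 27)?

[-13, -9) ∪ [1, 2) ∪ [7, 21) ∪ [43, 46)

Covered (merged): [-9, 1), [2, 7), [21, 43).
Uncovered inside [-13, 46): [-13, -9), [1, 2), [7, 21), [43, 46).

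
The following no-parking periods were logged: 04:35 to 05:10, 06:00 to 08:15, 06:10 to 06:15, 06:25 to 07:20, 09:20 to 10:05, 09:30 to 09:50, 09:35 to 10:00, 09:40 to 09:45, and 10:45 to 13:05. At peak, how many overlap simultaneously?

4

Sweep endpoints in order; track running count of active intervals.
Peak of 4 reached at 09:40.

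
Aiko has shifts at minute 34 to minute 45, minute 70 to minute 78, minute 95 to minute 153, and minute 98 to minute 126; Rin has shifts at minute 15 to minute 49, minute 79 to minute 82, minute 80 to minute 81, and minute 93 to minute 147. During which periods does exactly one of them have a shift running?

A, merged: minute 34 to minute 45, minute 70 to minute 78, minute 95 to minute 153.
B, merged: minute 15 to minute 49, minute 79 to minute 82, minute 93 to minute 147.
Only in the first: minute 70 to minute 78, minute 147 to minute 153.
Only in the second: minute 15 to minute 34, minute 45 to minute 49, minute 79 to minute 82, minute 93 to minute 95.
Together these are the periods covered by exactly one.

minute 15 to minute 34, minute 45 to minute 49, minute 70 to minute 78, minute 79 to minute 82, minute 93 to minute 95, minute 147 to minute 153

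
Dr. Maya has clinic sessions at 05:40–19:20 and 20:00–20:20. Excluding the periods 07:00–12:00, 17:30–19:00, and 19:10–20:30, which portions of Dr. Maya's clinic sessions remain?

05:40–19:20 minus B → 05:40–07:00, 12:00–17:30, 19:00–19:10.
20:00–20:20: fully covered by B → removed.

05:40–07:00, 12:00–17:30, 19:00–19:10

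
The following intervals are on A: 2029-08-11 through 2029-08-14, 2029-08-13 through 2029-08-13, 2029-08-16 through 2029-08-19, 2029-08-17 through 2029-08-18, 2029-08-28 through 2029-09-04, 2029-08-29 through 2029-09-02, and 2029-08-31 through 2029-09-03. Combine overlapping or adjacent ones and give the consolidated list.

2029-08-13 through 2029-08-13 overlaps/touches 2029-08-11 through 2029-08-14 → extend to 2029-08-11 through 2029-08-14.
2029-08-16 through 2029-08-19 is disjoint → start new block.
2029-08-17 through 2029-08-18 overlaps/touches 2029-08-16 through 2029-08-19 → extend to 2029-08-16 through 2029-08-19.
2029-08-28 through 2029-09-04 is disjoint → start new block.
2029-08-29 through 2029-09-02 overlaps/touches 2029-08-28 through 2029-09-04 → extend to 2029-08-28 through 2029-09-04.
2029-08-31 through 2029-09-03 overlaps/touches 2029-08-28 through 2029-09-04 → extend to 2029-08-28 through 2029-09-04.

2029-08-11 through 2029-08-14, 2029-08-16 through 2029-08-19, 2029-08-28 through 2029-09-04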